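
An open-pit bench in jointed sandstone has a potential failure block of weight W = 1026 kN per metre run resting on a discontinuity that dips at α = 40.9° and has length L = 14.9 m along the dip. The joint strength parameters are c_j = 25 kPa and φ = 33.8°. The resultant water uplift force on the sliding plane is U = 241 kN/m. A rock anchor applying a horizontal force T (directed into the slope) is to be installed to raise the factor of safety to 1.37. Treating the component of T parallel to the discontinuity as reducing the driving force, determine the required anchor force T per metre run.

Resolving forces along and normal to the sliding plane, with the horizontal anchor force T adding T·sinα to the effective normal force and T·cosα acting up the plane against the driving force:
FS = [c_jL + (W cosα − U + T sinα) tanφ] / [W sinα − T cosα]
Without the anchor: N' = 534.5 kN/m, driving T_d = 671.8 kN/m, resisting R = 25·14.9 + 534.5·tan33.8° = 730.3 kN/m, FS = 1.09.
Setting FS = 1.37 and solving for T:
1.37·(671.8 − T cos40.9°) = 730.3 + T sin40.9°·tan33.8°
T·(sin40.9°·tan33.8° + 1.37·cos40.9°) = 1.37·671.8 − 730.3
T·(0.6547·0.6694 + 1.37·0.7559) = 920.3 − 730.3 = 190.0
T·1.4738 = 190.0
T = 128.9 kN/m

T = 129 kN/m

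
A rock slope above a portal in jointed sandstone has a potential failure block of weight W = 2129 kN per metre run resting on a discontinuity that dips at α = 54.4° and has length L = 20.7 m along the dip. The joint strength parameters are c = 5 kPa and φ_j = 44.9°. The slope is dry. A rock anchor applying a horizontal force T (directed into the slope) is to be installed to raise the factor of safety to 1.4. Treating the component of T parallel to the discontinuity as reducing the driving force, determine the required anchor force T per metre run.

T = 668 kN/m

Resolving forces along and normal to the sliding plane, with the horizontal anchor force T adding T·sinα to the effective normal force and T·cosα acting up the plane against the driving force:
FS = [cL + (W cosα + T sinα) tanφ_j] / [W sinα − T cosα]
Without the anchor: N' = 1239.3 kN/m, driving T_d = 1731.1 kN/m, resisting R = 5·20.7 + 1239.3·tan44.9° = 1338.5 kN/m, FS = 0.77.
Setting FS = 1.4 and solving for T:
1.4·(1731.1 − T cos54.4°) = 1338.5 + T sin54.4°·tan44.9°
T·(sin54.4°·tan44.9° + 1.4·cos54.4°) = 1.4·1731.1 − 1338.5
T·(0.8131·0.9965 + 1.4·0.5821) = 2423.5 − 1338.5 = 1085.0
T·1.6252 = 1085.0
T = 667.6 kN/m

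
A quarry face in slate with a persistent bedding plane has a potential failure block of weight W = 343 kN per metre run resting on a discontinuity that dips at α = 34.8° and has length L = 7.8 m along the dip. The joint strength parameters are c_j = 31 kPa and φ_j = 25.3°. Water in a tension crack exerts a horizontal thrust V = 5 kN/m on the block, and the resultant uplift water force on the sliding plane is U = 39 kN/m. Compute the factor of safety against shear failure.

FS = 1.78

Resolving the block weight along and normal to the plane and applying the Mohr–Coulomb strength on the joint:
N' = W cosα − U − V sinα = 343·cos34.8° − 39 − 5·sin34.8° = 239.8 kN/m
Driving force T = W sinα + V cosα = 343·sin34.8° + 5·cos34.8° = 199.9 kN/m
Resisting force R = c_j·L + N'·tanφ_j = 31·7.8 + 239.8·tan25.3° = 241.8 + 113.4 = 355.2 kN/m
FS = R / T = 355.2 / 199.9 = 1.777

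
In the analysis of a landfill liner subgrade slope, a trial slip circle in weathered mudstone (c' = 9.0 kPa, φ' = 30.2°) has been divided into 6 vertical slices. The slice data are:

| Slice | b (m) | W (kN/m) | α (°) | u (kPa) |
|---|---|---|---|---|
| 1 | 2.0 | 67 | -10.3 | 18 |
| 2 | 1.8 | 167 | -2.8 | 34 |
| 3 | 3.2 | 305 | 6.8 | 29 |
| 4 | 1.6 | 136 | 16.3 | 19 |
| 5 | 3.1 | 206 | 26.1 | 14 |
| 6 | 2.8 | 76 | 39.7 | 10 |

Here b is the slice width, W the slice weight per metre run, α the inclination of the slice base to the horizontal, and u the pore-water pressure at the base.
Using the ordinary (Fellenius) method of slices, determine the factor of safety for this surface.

FS = 2.55

Ordinary method of slices: FS = Σ[c'·Δl_i + (W_i cosα_i − u_i·Δl_i)·tanφ'] / Σ W_i sinα_i, with Δl_i = b_i / cosα_i.
Slice 1: Δl = 2.0/cos(-10.3°) = 2.033 m; N'_1 = 67·cos(-10.3°) − 18·2.033 = 29.3; c'Δl = 18.29; W sinα = -12.0
Slice 2: Δl = 1.8/cos(-2.8°) = 1.802 m; N'_2 = 167·cos(-2.8°) − 34·1.802 = 105.5; c'Δl = 16.22; W sinα = -8.2
Slice 3: Δl = 3.2/cos6.8° = 3.223 m; N'_3 = 305·cos6.8° − 29·3.223 = 209.4; c'Δl = 29.00; W sinα = 36.1
Slice 4: Δl = 1.6/cos16.3° = 1.667 m; N'_4 = 136·cos16.3° − 19·1.667 = 98.9; c'Δl = 15.00; W sinα = 38.2
Slice 5: Δl = 3.1/cos26.1° = 3.452 m; N'_5 = 206·cos26.1° − 14·3.452 = 136.7; c'Δl = 31.07; W sinα = 90.6
Slice 6: Δl = 2.8/cos39.7° = 3.639 m; N'_6 = 76·cos39.7° − 10·3.639 = 22.1; c'Δl = 32.75; W sinα = 48.5
Σc'Δl = 142.3 kN/m; ΣN' = 601.9 kN/m; ΣW sinα = 193.3 kN/m
Resisting = 142.3 + 601.9·tan30.2° = 142.3 + 350.3 = 492.6 kN/m
FS = 492.6 / 193.3 = 2.548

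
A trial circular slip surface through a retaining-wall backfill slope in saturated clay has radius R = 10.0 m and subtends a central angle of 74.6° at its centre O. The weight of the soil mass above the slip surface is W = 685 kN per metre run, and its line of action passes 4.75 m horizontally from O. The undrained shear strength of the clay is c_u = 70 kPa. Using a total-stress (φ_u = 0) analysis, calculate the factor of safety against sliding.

FS = 2.80

Taking moments about the centre O, the resisting moment is provided by the undrained shear strength acting along the arc:
Arc length L_a = R·θ = 10.0·(74.6°·π/180) = 10.0·1.3020 = 13.02 m
M_R = c_u·L_a·R = 70·13.02·10.0 = 9114.1 kN·m/m
M_D = W·d = 685·4.75 = 3253.8 kN·m/m
FS = M_R / M_D = 9114.1 / 3253.8 = 2.801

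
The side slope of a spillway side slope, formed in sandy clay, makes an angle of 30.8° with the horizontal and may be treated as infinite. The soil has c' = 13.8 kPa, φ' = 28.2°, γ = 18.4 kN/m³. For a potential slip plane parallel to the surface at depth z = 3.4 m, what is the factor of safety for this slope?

For an infinite slope with a slip plane parallel to the surface (no pore pressure): FS = [c' + γz cos²β tanφ'] / [γz sinβ cosβ].
γz = 18.4·3.4 = 62.56 kN/m²
Numerator = 13.8 + 62.56·cos²30.8°·tan28.2° = 13.8 + 62.56·0.7378·0.5362 = 38.549 kPa
Denominator = 62.56·sin30.8°·cos30.8° = 62.56·0.5120·0.8590 = 27.515 kPa
FS = 38.549 / 27.515 = 1.401

FS = 1.40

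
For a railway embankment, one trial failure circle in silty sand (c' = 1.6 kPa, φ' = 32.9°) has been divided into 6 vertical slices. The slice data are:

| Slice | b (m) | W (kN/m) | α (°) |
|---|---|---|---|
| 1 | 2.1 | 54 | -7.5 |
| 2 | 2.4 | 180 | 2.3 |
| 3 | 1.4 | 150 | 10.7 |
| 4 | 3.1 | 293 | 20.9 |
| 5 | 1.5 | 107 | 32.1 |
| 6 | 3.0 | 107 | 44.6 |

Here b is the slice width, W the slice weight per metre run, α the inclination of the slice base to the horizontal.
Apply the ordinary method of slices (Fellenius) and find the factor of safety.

FS = 2.10

Ordinary method of slices: FS = Σ[c'·Δl_i + (W_i cosα_i)·tanφ'] / Σ W_i sinα_i, with Δl_i = b_i / cosα_i.
Slice 1: Δl = 2.1/cos(-7.5°) = 2.118 m; N'_1 = 54·cos(-7.5°) = 53.5; c'Δl = 3.39; W sinα = -7.0
Slice 2: Δl = 2.4/cos2.3° = 2.402 m; N'_2 = 180·cos2.3° = 179.9; c'Δl = 3.84; W sinα = 7.2
Slice 3: Δl = 1.4/cos10.7° = 1.425 m; N'_3 = 150·cos10.7° = 147.4; c'Δl = 2.28; W sinα = 27.8
Slice 4: Δl = 3.1/cos20.9° = 3.318 m; N'_4 = 293·cos20.9° = 273.7; c'Δl = 5.31; W sinα = 104.5
Slice 5: Δl = 1.5/cos32.1° = 1.771 m; N'_5 = 107·cos32.1° = 90.6; c'Δl = 2.83; W sinα = 56.9
Slice 6: Δl = 3.0/cos44.6° = 4.213 m; N'_6 = 107·cos44.6° = 76.2; c'Δl = 6.74; W sinα = 75.1
Σc'Δl = 24.4 kN/m; ΣN' = 821.3 kN/m; ΣW sinα = 264.5 kN/m
Resisting = 24.4 + 821.3·tan32.9° = 24.4 + 531.3 = 555.7 kN/m
FS = 555.7 / 264.5 = 2.101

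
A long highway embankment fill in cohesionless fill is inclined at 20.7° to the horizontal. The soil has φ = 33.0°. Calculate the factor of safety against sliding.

FS = 1.72

For a dry cohesionless infinite slope the factor of safety is FS = tanφ / tanβ.
FS = tan33.0° / tan20.7° = 0.6494 / 0.3779 = 1.719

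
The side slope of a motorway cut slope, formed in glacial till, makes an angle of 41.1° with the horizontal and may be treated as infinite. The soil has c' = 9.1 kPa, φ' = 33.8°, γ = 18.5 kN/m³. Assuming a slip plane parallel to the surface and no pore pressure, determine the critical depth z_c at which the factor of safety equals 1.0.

Setting FS = 1.00 in FS = [c' + γz cos²β tanφ'] / [γz sinβ cosβ] and solving for z:
z = c' / [γ cosβ (FS·sinβ − cosβ·tanφ')]
  = 9.1 / [18.5·cos41.1°·(1.00·sin41.1° − cos41.1°·tan33.8°)]
  = 9.1 / [18.5·0.7536·(1.00·0.6574 − 0.7536·0.6694)]
  = 9.1 / 2.1317 = 4.269 m

z_c = 4.27 m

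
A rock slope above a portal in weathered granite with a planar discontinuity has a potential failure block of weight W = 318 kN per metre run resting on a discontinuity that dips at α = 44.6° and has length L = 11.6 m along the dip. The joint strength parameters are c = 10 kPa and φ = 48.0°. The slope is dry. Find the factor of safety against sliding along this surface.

Resolving the block weight along and normal to the plane and applying the Mohr–Coulomb strength on the joint:
N' = W cosα = 318·cos44.6° = 226.4 kN/m
Driving force T = W sinα = 318·sin44.6° = 223.3 kN/m
Resisting force R = c·L + N'·tanφ = 10·11.6 + 226.4·tan48.0° = 116.0 + 251.5 = 367.5 kN/m
FS = R / T = 367.5 / 223.3 = 1.646

FS = 1.65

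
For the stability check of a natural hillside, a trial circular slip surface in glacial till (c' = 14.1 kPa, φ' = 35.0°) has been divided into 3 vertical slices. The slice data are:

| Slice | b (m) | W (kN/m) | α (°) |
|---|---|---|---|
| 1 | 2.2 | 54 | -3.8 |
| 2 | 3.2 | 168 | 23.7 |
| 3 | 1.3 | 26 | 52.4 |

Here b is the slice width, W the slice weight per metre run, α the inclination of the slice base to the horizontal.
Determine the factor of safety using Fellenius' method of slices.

FS = 3.16

Ordinary method of slices: FS = Σ[c'·Δl_i + (W_i cosα_i)·tanφ'] / Σ W_i sinα_i, with Δl_i = b_i / cosα_i.
Slice 1: Δl = 2.2/cos(-3.8°) = 2.205 m; N'_1 = 54·cos(-3.8°) = 53.9; c'Δl = 31.09; W sinα = -3.6
Slice 2: Δl = 3.2/cos23.7° = 3.495 m; N'_2 = 168·cos23.7° = 153.8; c'Δl = 49.28; W sinα = 67.5
Slice 3: Δl = 1.3/cos52.4° = 2.131 m; N'_3 = 26·cos52.4° = 15.9; c'Δl = 30.04; W sinα = 20.6
Σc'Δl = 110.4 kN/m; ΣN' = 223.6 kN/m; ΣW sinα = 84.5 kN/m
Resisting = 110.4 + 223.6·tan35.0° = 110.4 + 156.5 = 267.0 kN/m
FS = 267.0 / 84.5 = 3.157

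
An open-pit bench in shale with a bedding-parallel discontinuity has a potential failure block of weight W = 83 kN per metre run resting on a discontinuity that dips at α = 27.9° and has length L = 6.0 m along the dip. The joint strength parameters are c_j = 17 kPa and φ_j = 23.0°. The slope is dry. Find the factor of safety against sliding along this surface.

Resolving the block weight along and normal to the plane and applying the Mohr–Coulomb strength on the joint:
N' = W cosα = 83·cos27.9° = 73.4 kN/m
Driving force T = W sinα = 83·sin27.9° = 38.8 kN/m
Resisting force R = c_j·L + N'·tanφ_j = 17·6.0 + 73.4·tan23.0° = 102.0 + 31.1 = 133.1 kN/m
FS = R / T = 133.1 / 38.8 = 3.428

FS = 3.43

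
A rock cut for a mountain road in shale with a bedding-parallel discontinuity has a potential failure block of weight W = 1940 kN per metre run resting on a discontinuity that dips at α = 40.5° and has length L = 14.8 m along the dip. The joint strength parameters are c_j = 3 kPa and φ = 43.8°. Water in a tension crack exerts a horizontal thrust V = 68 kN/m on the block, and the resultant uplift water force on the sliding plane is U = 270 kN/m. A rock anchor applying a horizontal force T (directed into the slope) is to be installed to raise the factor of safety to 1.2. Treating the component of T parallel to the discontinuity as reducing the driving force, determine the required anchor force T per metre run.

T = 271 kN/m

Resolving forces along and normal to the sliding plane, with the horizontal anchor force T adding T·sinα to the effective normal force and T·cosα acting up the plane against the driving force:
FS = [c_jL + (W cosα − U − V sinα + T sinα) tanφ] / [W sinα + V cosα − T cosα]
Without the anchor: N' = 1161.0 kN/m, driving T_d = 1311.6 kN/m, resisting R = 3·14.8 + 1161.0·tan43.8° = 1157.8 kN/m, FS = 0.88.
Setting FS = 1.2 and solving for T:
1.2·(1311.6 − T cos40.5°) = 1157.8 + T sin40.5°·tan43.8°
T·(sin40.5°·tan43.8° + 1.2·cos40.5°) = 1.2·1311.6 − 1157.8
T·(0.6494·0.9590 + 1.2·0.7604) = 1574.0 − 1157.8 = 416.2
T·1.5353 = 416.2
T = 271.1 kN/m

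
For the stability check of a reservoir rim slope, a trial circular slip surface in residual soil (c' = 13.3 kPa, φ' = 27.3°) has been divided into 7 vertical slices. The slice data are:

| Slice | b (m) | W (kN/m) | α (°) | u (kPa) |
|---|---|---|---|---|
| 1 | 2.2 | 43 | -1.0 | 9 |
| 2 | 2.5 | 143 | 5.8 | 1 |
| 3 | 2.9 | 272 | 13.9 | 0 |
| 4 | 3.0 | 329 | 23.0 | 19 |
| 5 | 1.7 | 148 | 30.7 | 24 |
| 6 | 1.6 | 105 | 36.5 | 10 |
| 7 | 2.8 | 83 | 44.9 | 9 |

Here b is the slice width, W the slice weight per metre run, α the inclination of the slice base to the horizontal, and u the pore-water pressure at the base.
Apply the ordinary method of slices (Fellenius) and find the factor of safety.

FS = 1.69

Ordinary method of slices: FS = Σ[c'·Δl_i + (W_i cosα_i − u_i·Δl_i)·tanφ'] / Σ W_i sinα_i, with Δl_i = b_i / cosα_i.
Slice 1: Δl = 2.2/cos(-1.0°) = 2.200 m; N'_1 = 43·cos(-1.0°) − 9·2.200 = 23.2; c'Δl = 29.26; W sinα = -0.8
Slice 2: Δl = 2.5/cos5.8° = 2.513 m; N'_2 = 143·cos5.8° − 1·2.513 = 139.8; c'Δl = 33.42; W sinα = 14.5
Slice 3: Δl = 2.9/cos13.9° = 2.987 m; N'_3 = 272·cos13.9° − 0·2.987 = 264.0; c'Δl = 39.73; W sinα = 65.3
Slice 4: Δl = 3.0/cos23.0° = 3.259 m; N'_4 = 329·cos23.0° − 19·3.259 = 240.9; c'Δl = 43.35; W sinα = 128.6
Slice 5: Δl = 1.7/cos30.7° = 1.977 m; N'_5 = 148·cos30.7° − 24·1.977 = 79.8; c'Δl = 26.30; W sinα = 75.6
Slice 6: Δl = 1.6/cos36.5° = 1.990 m; N'_6 = 105·cos36.5° − 10·1.990 = 64.5; c'Δl = 26.47; W sinα = 62.5
Slice 7: Δl = 2.8/cos44.9° = 3.953 m; N'_7 = 83·cos44.9° − 9·3.953 = 23.2; c'Δl = 52.57; W sinα = 58.6
Σc'Δl = 251.1 kN/m; ΣN' = 835.4 kN/m; ΣW sinα = 404.2 kN/m
Resisting = 251.1 + 835.4·tan27.3° = 251.1 + 431.2 = 682.3 kN/m
FS = 682.3 / 404.2 = 1.688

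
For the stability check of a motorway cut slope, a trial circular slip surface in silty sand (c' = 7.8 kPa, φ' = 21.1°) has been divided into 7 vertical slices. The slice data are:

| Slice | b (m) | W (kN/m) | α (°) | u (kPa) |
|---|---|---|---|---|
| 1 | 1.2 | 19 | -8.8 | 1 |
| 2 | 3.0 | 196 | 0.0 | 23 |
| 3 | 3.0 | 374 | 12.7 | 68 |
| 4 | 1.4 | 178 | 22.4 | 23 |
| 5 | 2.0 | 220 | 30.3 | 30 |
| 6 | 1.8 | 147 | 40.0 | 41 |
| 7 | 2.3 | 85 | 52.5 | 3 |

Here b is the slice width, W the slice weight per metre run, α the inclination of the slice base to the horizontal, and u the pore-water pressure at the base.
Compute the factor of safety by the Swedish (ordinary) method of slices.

FS = 0.88

Ordinary method of slices: FS = Σ[c'·Δl_i + (W_i cosα_i − u_i·Δl_i)·tanφ'] / Σ W_i sinα_i, with Δl_i = b_i / cosα_i.
Slice 1: Δl = 1.2/cos(-8.8°) = 1.214 m; N'_1 = 19·cos(-8.8°) − 1·1.214 = 17.6; c'Δl = 9.47; W sinα = -2.9
Slice 2: Δl = 3.0/cos0.0° = 3.000 m; N'_2 = 196·cos0.0° − 23·3.000 = 127.0; c'Δl = 23.40; W sinα = 0.0
Slice 3: Δl = 3.0/cos12.7° = 3.075 m; N'_3 = 374·cos12.7° − 68·3.075 = 155.7; c'Δl = 23.99; W sinα = 82.2
Slice 4: Δl = 1.4/cos22.4° = 1.514 m; N'_4 = 178·cos22.4° − 23·1.514 = 129.7; c'Δl = 11.81; W sinα = 67.8
Slice 5: Δl = 2.0/cos30.3° = 2.316 m; N'_5 = 220·cos30.3° − 30·2.316 = 120.5; c'Δl = 18.07; W sinα = 111.0
Slice 6: Δl = 1.8/cos40.0° = 2.350 m; N'_6 = 147·cos40.0° − 41·2.350 = 16.3; c'Δl = 18.33; W sinα = 94.5
Slice 7: Δl = 2.3/cos52.5° = 3.778 m; N'_7 = 85·cos52.5° − 3·3.778 = 40.4; c'Δl = 29.47; W sinα = 67.4
Σc'Δl = 134.5 kN/m; ΣN' = 607.2 kN/m; ΣW sinα = 420.1 kN/m
Resisting = 134.5 + 607.2·tan21.1° = 134.5 + 234.3 = 368.8 kN/m
FS = 368.8 / 420.1 = 0.878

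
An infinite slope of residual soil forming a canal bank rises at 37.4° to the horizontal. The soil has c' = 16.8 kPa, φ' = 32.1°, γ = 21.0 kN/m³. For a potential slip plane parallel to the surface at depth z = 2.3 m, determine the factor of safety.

FS = 1.54

For an infinite slope with a slip plane parallel to the surface (no pore pressure): FS = [c' + γz cos²β tanφ'] / [γz sinβ cosβ].
γz = 21.0·2.3 = 48.30 kN/m²
Numerator = 16.8 + 48.30·cos²37.4°·tan32.1° = 16.8 + 48.30·0.6311·0.6273 = 35.921 kPa
Denominator = 48.30·sin37.4°·cos37.4° = 48.30·0.6074·0.7944 = 23.305 kPa
FS = 35.921 / 23.305 = 1.541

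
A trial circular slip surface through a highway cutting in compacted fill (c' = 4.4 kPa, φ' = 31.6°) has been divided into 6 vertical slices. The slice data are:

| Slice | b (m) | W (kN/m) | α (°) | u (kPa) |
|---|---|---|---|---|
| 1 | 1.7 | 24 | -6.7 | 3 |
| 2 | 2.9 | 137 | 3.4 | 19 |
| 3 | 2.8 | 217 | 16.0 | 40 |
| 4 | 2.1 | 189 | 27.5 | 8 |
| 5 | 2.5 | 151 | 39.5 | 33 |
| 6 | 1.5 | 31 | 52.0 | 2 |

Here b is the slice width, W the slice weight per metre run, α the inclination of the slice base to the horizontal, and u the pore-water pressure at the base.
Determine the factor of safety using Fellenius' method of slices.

Ordinary method of slices: FS = Σ[c'·Δl_i + (W_i cosα_i − u_i·Δl_i)·tanφ'] / Σ W_i sinα_i, with Δl_i = b_i / cosα_i.
Slice 1: Δl = 1.7/cos(-6.7°) = 1.712 m; N'_1 = 24·cos(-6.7°) − 3·1.712 = 18.7; c'Δl = 7.53; W sinα = -2.8
Slice 2: Δl = 2.9/cos3.4° = 2.905 m; N'_2 = 137·cos3.4° − 19·2.905 = 81.6; c'Δl = 12.78; W sinα = 8.1
Slice 3: Δl = 2.8/cos16.0° = 2.913 m; N'_3 = 217·cos16.0° − 40·2.913 = 92.1; c'Δl = 12.82; W sinα = 59.8
Slice 4: Δl = 2.1/cos27.5° = 2.368 m; N'_4 = 189·cos27.5° − 8·2.368 = 148.7; c'Δl = 10.42; W sinα = 87.3
Slice 5: Δl = 2.5/cos39.5° = 3.240 m; N'_5 = 151·cos39.5° − 33·3.240 = 9.6; c'Δl = 14.26; W sinα = 96.0
Slice 6: Δl = 1.5/cos52.0° = 2.436 m; N'_6 = 31·cos52.0° − 2·2.436 = 14.2; c'Δl = 10.72; W sinα = 24.4
Σc'Δl = 68.5 kN/m; ΣN' = 364.9 kN/m; ΣW sinα = 272.9 kN/m
Resisting = 68.5 + 364.9·tan31.6° = 68.5 + 224.5 = 293.0 kN/m
FS = 293.0 / 272.9 = 1.074

FS = 1.07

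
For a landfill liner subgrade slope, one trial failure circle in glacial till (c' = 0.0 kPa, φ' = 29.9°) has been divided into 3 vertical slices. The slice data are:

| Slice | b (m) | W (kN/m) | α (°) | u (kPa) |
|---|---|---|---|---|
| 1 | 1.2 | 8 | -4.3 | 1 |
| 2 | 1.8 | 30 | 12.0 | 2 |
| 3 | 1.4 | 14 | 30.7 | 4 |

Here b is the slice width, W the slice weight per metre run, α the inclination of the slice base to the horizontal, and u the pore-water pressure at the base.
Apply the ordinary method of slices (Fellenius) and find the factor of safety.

Ordinary method of slices: FS = Σ[c'·Δl_i + (W_i cosα_i − u_i·Δl_i)·tanφ'] / Σ W_i sinα_i, with Δl_i = b_i / cosα_i.
Slice 1: Δl = 1.2/cos(-4.3°) = 1.203 m; N'_1 = 8·cos(-4.3°) − 1·1.203 = 6.8; c'Δl = 0.00; W sinα = -0.6
Slice 2: Δl = 1.8/cos12.0° = 1.840 m; N'_2 = 30·cos12.0° − 2·1.840 = 25.7; c'Δl = 0.00; W sinα = 6.2
Slice 3: Δl = 1.4/cos30.7° = 1.628 m; N'_3 = 14·cos30.7° − 4·1.628 = 5.5; c'Δl = 0.00; W sinα = 7.1
Σc'Δl = 0.0 kN/m; ΣN' = 38.0 kN/m; ΣW sinα = 12.8 kN/m
Resisting = 0.0 + 38.0·tan29.9° = 0.0 + 21.8 = 21.8 kN/m
FS = 21.8 / 12.8 = 1.707

FS = 1.71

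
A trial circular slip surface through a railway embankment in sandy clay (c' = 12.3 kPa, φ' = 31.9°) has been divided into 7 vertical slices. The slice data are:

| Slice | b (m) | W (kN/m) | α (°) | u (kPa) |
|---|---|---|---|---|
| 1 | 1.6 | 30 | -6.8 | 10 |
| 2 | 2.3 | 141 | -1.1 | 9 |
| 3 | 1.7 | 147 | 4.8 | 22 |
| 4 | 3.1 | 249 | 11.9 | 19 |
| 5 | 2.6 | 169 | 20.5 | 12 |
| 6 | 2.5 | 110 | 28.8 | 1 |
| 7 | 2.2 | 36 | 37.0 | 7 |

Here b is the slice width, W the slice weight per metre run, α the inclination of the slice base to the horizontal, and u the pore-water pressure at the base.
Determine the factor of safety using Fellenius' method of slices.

FS = 3.23

Ordinary method of slices: FS = Σ[c'·Δl_i + (W_i cosα_i − u_i·Δl_i)·tanφ'] / Σ W_i sinα_i, with Δl_i = b_i / cosα_i.
Slice 1: Δl = 1.6/cos(-6.8°) = 1.611 m; N'_1 = 30·cos(-6.8°) − 10·1.611 = 13.7; c'Δl = 19.82; W sinα = -3.6
Slice 2: Δl = 2.3/cos(-1.1°) = 2.300 m; N'_2 = 141·cos(-1.1°) − 9·2.300 = 120.3; c'Δl = 28.30; W sinα = -2.7
Slice 3: Δl = 1.7/cos4.8° = 1.706 m; N'_3 = 147·cos4.8° − 22·1.706 = 109.0; c'Δl = 20.98; W sinα = 12.3
Slice 4: Δl = 3.1/cos11.9° = 3.168 m; N'_4 = 249·cos11.9° − 19·3.168 = 183.5; c'Δl = 38.97; W sinα = 51.3
Slice 5: Δl = 2.6/cos20.5° = 2.776 m; N'_5 = 169·cos20.5° − 12·2.776 = 125.0; c'Δl = 34.14; W sinα = 59.2
Slice 6: Δl = 2.5/cos28.8° = 2.853 m; N'_6 = 110·cos28.8° − 1·2.853 = 93.5; c'Δl = 35.09; W sinα = 53.0
Slice 7: Δl = 2.2/cos37.0° = 2.755 m; N'_7 = 36·cos37.0° − 7·2.755 = 9.5; c'Δl = 33.88; W sinα = 21.7
Σc'Δl = 211.2 kN/m; ΣN' = 654.4 kN/m; ΣW sinα = 191.2 kN/m
Resisting = 211.2 + 654.4·tan31.9° = 211.2 + 407.3 = 618.5 kN/m
FS = 618.5 / 191.2 = 3.234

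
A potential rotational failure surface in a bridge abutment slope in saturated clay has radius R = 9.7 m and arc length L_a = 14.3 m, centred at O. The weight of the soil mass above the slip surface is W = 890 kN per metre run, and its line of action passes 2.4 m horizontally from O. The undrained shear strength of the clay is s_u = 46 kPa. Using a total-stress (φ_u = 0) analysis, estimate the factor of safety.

FS = 2.99

Taking moments about the centre O, the resisting moment is provided by the undrained shear strength acting along the arc:
M_R = s_u·L_a·R = 46·14.30·9.7 = 6380.7 kN·m/m
M_D = W·d = 890·2.4 = 2136.0 kN·m/m
FS = M_R / M_D = 6380.7 / 2136.0 = 2.987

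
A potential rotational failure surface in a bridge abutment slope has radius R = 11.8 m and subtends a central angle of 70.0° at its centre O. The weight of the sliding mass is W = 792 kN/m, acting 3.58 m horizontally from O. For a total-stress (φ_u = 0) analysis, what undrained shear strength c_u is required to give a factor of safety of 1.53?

c_u = 25.5 kPa

FS = c_u·L_a·R / (W·d), so c_u = FS·W·d / (L_a·R).
Arc length L_a = R·θ = 11.8·(70.0°·π/180) = 11.8·1.2217 = 14.42 m
c_u = 1.53·792·3.58 / (14.42·11.8) = 4338.1 / 170.11 = 25.50 kPa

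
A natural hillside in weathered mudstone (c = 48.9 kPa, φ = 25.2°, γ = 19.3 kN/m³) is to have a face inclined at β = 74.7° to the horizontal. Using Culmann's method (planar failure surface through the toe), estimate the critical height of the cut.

H_c = 25.23 m

Culmann's analysis gives the critical failure plane at α_cr = (β + φ)/2 = (74.7 + 25.2)/2 = 50.0°, and the critical height
H_c = (4c/γ) · sinβ cosφ / [1 − cos(β − φ)]
    = (4·48.9/19.3) · sin74.7°·cos25.2° / [1 − cos(49.5°)]
    = 10.135 · 0.9646·0.9048 / [1 − 0.6494]
    = 10.135 · 0.8728 / 0.3506
    = 25.23 m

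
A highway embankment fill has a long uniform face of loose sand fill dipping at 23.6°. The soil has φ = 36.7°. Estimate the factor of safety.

For a dry cohesionless infinite slope the factor of safety is FS = tanφ / tanβ.
FS = tan36.7° / tan23.6° = 0.7454 / 0.4369 = 1.706

FS = 1.71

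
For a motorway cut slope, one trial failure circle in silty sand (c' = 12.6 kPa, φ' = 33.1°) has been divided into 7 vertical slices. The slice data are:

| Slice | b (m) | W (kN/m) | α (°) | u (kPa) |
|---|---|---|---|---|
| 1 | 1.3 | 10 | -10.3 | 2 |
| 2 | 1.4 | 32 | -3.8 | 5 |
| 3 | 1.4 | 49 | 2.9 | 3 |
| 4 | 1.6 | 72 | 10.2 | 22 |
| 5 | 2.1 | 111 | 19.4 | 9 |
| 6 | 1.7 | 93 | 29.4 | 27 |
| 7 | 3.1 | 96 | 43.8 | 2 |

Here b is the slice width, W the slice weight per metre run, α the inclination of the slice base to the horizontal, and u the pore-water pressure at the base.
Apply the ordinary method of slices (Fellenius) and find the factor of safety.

Ordinary method of slices: FS = Σ[c'·Δl_i + (W_i cosα_i − u_i·Δl_i)·tanφ'] / Σ W_i sinα_i, with Δl_i = b_i / cosα_i.
Slice 1: Δl = 1.3/cos(-10.3°) = 1.321 m; N'_1 = 10·cos(-10.3°) − 2·1.321 = 7.2; c'Δl = 16.65; W sinα = -1.8
Slice 2: Δl = 1.4/cos(-3.8°) = 1.403 m; N'_2 = 32·cos(-3.8°) − 5·1.403 = 24.9; c'Δl = 17.68; W sinα = -2.1
Slice 3: Δl = 1.4/cos2.9° = 1.402 m; N'_3 = 49·cos2.9° − 3·1.402 = 44.7; c'Δl = 17.66; W sinα = 2.5
Slice 4: Δl = 1.6/cos10.2° = 1.626 m; N'_4 = 72·cos10.2° − 22·1.626 = 35.1; c'Δl = 20.48; W sinα = 12.8
Slice 5: Δl = 2.1/cos19.4° = 2.226 m; N'_5 = 111·cos19.4° − 9·2.226 = 84.7; c'Δl = 28.05; W sinα = 36.9
Slice 6: Δl = 1.7/cos29.4° = 1.951 m; N'_6 = 93·cos29.4° − 27·1.951 = 28.3; c'Δl = 24.59; W sinα = 45.7
Slice 7: Δl = 3.1/cos43.8° = 4.295 m; N'_7 = 96·cos43.8° − 2·4.295 = 60.7; c'Δl = 54.12; W sinα = 66.4
Σc'Δl = 179.2 kN/m; ΣN' = 285.6 kN/m; ΣW sinα = 160.3 kN/m
Resisting = 179.2 + 285.6·tan33.1° = 179.2 + 186.2 = 365.4 kN/m
FS = 365.4 / 160.3 = 2.280

FS = 2.28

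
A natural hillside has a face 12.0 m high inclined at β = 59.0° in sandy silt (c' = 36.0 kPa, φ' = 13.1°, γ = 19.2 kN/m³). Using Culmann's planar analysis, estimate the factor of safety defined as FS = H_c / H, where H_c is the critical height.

FS = 1.72

H_c = (4c'/γ) · sinβ cosφ' / [1 − cos(β − φ')]
    = (4·36.0/19.2) · sin59.0°·cos13.1° / [1 − cos45.9°]
    = 7.500 · 0.8349 / 0.3041 = 20.59 m
FS = H_c / H = 20.59 / 12.0 = 1.716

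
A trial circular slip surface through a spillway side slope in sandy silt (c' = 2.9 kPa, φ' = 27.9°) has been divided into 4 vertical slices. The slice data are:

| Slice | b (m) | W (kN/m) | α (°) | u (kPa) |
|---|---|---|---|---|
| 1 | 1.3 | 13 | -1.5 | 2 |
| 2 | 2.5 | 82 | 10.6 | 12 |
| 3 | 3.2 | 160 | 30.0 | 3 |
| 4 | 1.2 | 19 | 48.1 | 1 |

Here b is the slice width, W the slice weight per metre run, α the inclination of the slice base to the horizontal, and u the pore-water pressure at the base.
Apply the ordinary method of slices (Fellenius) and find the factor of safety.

Ordinary method of slices: FS = Σ[c'·Δl_i + (W_i cosα_i − u_i·Δl_i)·tanφ'] / Σ W_i sinα_i, with Δl_i = b_i / cosα_i.
Slice 1: Δl = 1.3/cos(-1.5°) = 1.300 m; N'_1 = 13·cos(-1.5°) − 2·1.300 = 10.4; c'Δl = 3.77; W sinα = -0.3
Slice 2: Δl = 2.5/cos10.6° = 2.543 m; N'_2 = 82·cos10.6° − 12·2.543 = 50.1; c'Δl = 7.38; W sinα = 15.1
Slice 3: Δl = 3.2/cos30.0° = 3.695 m; N'_3 = 160·cos30.0° − 3·3.695 = 127.5; c'Δl = 10.72; W sinα = 80.0
Slice 4: Δl = 1.2/cos48.1° = 1.797 m; N'_4 = 19·cos48.1° − 1·1.797 = 10.9; c'Δl = 5.21; W sinα = 14.1
Σc'Δl = 27.1 kN/m; ΣN' = 198.8 kN/m; ΣW sinα = 108.9 kN/m
Resisting = 27.1 + 198.8·tan27.9° = 27.1 + 105.3 = 132.4 kN/m
FS = 132.4 / 108.9 = 1.216

FS = 1.22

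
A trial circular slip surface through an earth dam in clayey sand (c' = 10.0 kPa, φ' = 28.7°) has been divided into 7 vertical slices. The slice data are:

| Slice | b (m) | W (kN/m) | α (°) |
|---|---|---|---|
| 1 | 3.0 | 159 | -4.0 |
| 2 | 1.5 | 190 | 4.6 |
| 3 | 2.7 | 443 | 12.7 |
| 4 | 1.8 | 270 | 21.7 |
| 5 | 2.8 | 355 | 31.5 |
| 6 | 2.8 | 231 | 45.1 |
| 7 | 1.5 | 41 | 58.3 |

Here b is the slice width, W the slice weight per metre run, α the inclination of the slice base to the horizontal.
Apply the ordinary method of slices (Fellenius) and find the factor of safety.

Ordinary method of slices: FS = Σ[c'·Δl_i + (W_i cosα_i)·tanφ'] / Σ W_i sinα_i, with Δl_i = b_i / cosα_i.
Slice 1: Δl = 3.0/cos(-4.0°) = 3.007 m; N'_1 = 159·cos(-4.0°) = 158.6; c'Δl = 30.07; W sinα = -11.1
Slice 2: Δl = 1.5/cos4.6° = 1.505 m; N'_2 = 190·cos4.6° = 189.4; c'Δl = 15.05; W sinα = 15.2
Slice 3: Δl = 2.7/cos12.7° = 2.768 m; N'_3 = 443·cos12.7° = 432.2; c'Δl = 27.68; W sinα = 97.4
Slice 4: Δl = 1.8/cos21.7° = 1.937 m; N'_4 = 270·cos21.7° = 250.9; c'Δl = 19.37; W sinα = 99.8
Slice 5: Δl = 2.8/cos31.5° = 3.284 m; N'_5 = 355·cos31.5° = 302.7; c'Δl = 32.84; W sinα = 185.5
Slice 6: Δl = 2.8/cos45.1° = 3.967 m; N'_6 = 231·cos45.1° = 163.1; c'Δl = 39.67; W sinα = 163.6
Slice 7: Δl = 1.5/cos58.3° = 2.855 m; N'_7 = 41·cos58.3° = 21.5; c'Δl = 28.55; W sinα = 34.9
Σc'Δl = 193.2 kN/m; ΣN' = 1518.3 kN/m; ΣW sinα = 585.4 kN/m
Resisting = 193.2 + 1518.3·tan28.7° = 193.2 + 831.3 = 1024.5 kN/m
FS = 1024.5 / 585.4 = 1.750

FS = 1.75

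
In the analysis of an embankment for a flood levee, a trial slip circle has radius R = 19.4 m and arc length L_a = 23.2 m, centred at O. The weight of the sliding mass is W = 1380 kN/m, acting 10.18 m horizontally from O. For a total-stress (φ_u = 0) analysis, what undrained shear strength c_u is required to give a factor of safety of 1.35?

c_u = 42.1 kPa

FS = c_u·L_a·R / (W·d), so c_u = FS·W·d / (L_a·R).
c_u = 1.35·1380·10.18 / (23.20·19.4) = 18965.3 / 450.08 = 42.14 kPa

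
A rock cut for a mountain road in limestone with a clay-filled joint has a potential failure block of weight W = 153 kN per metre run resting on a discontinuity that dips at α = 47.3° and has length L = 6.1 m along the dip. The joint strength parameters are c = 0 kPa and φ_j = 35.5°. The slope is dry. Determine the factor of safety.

FS = 0.66

Resolving the block weight along and normal to the plane and applying the Mohr–Coulomb strength on the joint:
N' = W cosα = 153·cos47.3° = 103.8 kN/m
Driving force T = W sinα = 153·sin47.3° = 112.4 kN/m
Resisting force R = c·L + N'·tanφ_j = 0·6.1 + 103.8·tan35.5° = 0.0 + 74.0 = 74.0 kN/m
FS = R / T = 74.0 / 112.4 = 0.658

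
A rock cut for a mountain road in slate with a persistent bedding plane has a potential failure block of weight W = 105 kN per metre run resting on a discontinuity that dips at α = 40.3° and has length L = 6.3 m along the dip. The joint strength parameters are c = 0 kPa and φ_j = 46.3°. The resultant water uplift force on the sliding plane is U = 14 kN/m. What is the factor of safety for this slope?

Resolving the block weight along and normal to the plane and applying the Mohr–Coulomb strength on the joint:
N' = W cosα − U = 105·cos40.3° − 14 = 66.1 kN/m
Driving force T = W sinα = 105·sin40.3° = 67.9 kN/m
Resisting force R = c·L + N'·tanφ_j = 0·6.3 + 66.1·tan46.3° = 0.0 + 69.1 = 69.1 kN/m
FS = R / T = 69.1 / 67.9 = 1.018

FS = 1.02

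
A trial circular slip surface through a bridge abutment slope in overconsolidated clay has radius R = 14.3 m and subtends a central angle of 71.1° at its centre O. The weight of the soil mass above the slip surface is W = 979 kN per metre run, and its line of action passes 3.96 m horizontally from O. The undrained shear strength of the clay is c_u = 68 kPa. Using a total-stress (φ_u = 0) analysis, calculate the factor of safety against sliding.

FS = 4.45

Taking moments about the centre O, the resisting moment is provided by the undrained shear strength acting along the arc:
Arc length L_a = R·θ = 14.3·(71.1°·π/180) = 14.3·1.2409 = 17.75 m
M_R = c_u·L_a·R = 68·17.75·14.3 = 17255.5 kN·m/m
M_D = W·d = 979·3.96 = 3876.8 kN·m/m
FS = M_R / M_D = 17255.5 / 3876.8 = 4.451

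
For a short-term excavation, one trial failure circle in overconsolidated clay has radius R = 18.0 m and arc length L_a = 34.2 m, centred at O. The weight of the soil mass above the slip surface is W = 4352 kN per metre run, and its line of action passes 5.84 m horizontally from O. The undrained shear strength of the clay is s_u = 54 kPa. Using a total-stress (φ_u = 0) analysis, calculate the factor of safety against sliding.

FS = 1.31

Taking moments about the centre O, the resisting moment is provided by the undrained shear strength acting along the arc:
M_R = s_u·L_a·R = 54·34.20·18.0 = 33242.4 kN·m/m
M_D = W·d = 4352·5.84 = 25415.7 kN·m/m
FS = M_R / M_D = 33242.4 / 25415.7 = 1.308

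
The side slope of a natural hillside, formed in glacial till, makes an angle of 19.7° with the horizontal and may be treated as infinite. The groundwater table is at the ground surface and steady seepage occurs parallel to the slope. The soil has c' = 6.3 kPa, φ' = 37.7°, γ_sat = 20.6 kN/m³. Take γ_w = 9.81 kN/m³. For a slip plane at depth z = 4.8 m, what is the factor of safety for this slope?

FS = 1.33

With seepage parallel to the slope and the water table at the surface, the effective normal stress on the slip plane uses the buoyant unit weight γ' = γ_sat − γ_w while the driving shear stress uses γ_sat:
FS = [c' + γ' z cos²β tanφ'] / [γ_sat z sinβ cosβ]
γ' = 20.6 − 9.81 = 10.79 kN/m³
Numerator = 6.3 + 10.79·4.8·cos²19.7°·tan37.7° = 6.3 + 10.79·4.8·0.8864·0.7729 = 41.781 kPa
Denominator = 20.6·4.8·sin19.7°·cos19.7° = 20.6·4.8·0.3371·0.9415 = 31.381 kPa
FS = 41.781 / 31.381 = 1.331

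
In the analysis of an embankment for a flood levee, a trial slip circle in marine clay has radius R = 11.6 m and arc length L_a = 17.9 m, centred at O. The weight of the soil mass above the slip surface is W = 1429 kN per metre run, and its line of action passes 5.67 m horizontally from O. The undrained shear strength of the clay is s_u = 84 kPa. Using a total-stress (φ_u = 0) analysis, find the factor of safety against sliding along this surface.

Taking moments about the centre O, the resisting moment is provided by the undrained shear strength acting along the arc:
M_R = s_u·L_a·R = 84·17.90·11.6 = 17441.8 kN·m/m
M_D = W·d = 1429·5.67 = 8102.4 kN·m/m
FS = M_R / M_D = 17441.8 / 8102.4 = 2.153

FS = 2.15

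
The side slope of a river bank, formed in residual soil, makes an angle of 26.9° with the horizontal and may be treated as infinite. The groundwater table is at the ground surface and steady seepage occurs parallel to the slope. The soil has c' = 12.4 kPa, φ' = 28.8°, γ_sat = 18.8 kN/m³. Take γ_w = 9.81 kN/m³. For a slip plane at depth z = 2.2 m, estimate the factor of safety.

FS = 1.26

With seepage parallel to the slope and the water table at the surface, the effective normal stress on the slip plane uses the buoyant unit weight γ' = γ_sat − γ_w while the driving shear stress uses γ_sat:
FS = [c' + γ' z cos²β tanφ'] / [γ_sat z sinβ cosβ]
γ' = 18.8 − 9.81 = 8.99 kN/m³
Numerator = 12.4 + 8.99·2.2·cos²26.9°·tan28.8° = 12.4 + 8.99·2.2·0.7953·0.5498 = 21.047 kPa
Denominator = 18.8·2.2·sin26.9°·cos26.9° = 18.8·2.2·0.4524·0.8918 = 16.688 kPa
FS = 21.047 / 16.688 = 1.261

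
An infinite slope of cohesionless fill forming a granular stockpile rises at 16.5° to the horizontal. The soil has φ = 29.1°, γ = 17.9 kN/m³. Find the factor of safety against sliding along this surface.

FS = 1.88

For a dry cohesionless infinite slope the factor of safety is FS = tanφ / tanβ.
FS = tan29.1° / tan16.5° = 0.5566 / 0.2962 = 1.879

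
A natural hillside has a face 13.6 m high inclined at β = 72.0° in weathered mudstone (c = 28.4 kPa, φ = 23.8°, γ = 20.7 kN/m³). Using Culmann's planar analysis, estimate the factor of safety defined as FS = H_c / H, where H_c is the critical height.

FS = 1.05

H_c = (4c/γ) · sinβ cosφ / [1 − cos(β − φ)]
    = (4·28.4/20.7) · sin72.0°·cos23.8° / [1 − cos48.2°]
    = 5.488 · 0.8702 / 0.3335 = 14.32 m
FS = H_c / H = 14.32 / 13.6 = 1.053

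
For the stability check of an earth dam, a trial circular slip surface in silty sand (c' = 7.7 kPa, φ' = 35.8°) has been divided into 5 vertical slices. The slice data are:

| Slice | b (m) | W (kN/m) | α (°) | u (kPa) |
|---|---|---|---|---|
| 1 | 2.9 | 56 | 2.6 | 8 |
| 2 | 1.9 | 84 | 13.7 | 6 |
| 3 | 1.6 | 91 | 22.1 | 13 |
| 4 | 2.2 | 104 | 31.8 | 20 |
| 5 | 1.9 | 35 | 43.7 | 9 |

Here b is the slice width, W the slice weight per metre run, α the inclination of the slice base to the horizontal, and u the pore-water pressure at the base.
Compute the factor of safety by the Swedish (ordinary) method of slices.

FS = 1.75

Ordinary method of slices: FS = Σ[c'·Δl_i + (W_i cosα_i − u_i·Δl_i)·tanφ'] / Σ W_i sinα_i, with Δl_i = b_i / cosα_i.
Slice 1: Δl = 2.9/cos2.6° = 2.903 m; N'_1 = 56·cos2.6° − 8·2.903 = 32.7; c'Δl = 22.35; W sinα = 2.5
Slice 2: Δl = 1.9/cos13.7° = 1.956 m; N'_2 = 84·cos13.7° − 6·1.956 = 69.9; c'Δl = 15.06; W sinα = 19.9
Slice 3: Δl = 1.6/cos22.1° = 1.727 m; N'_3 = 91·cos22.1° − 13·1.727 = 61.9; c'Δl = 13.30; W sinα = 34.2
Slice 4: Δl = 2.2/cos31.8° = 2.589 m; N'_4 = 104·cos31.8° − 20·2.589 = 36.6; c'Δl = 19.93; W sinα = 54.8
Slice 5: Δl = 1.9/cos43.7° = 2.628 m; N'_5 = 35·cos43.7° − 9·2.628 = 1.7; c'Δl = 20.24; W sinα = 24.2
Σc'Δl = 90.9 kN/m; ΣN' = 202.7 kN/m; ΣW sinα = 135.7 kN/m
Resisting = 90.9 + 202.7·tan35.8° = 90.9 + 146.2 = 237.1 kN/m
FS = 237.1 / 135.7 = 1.748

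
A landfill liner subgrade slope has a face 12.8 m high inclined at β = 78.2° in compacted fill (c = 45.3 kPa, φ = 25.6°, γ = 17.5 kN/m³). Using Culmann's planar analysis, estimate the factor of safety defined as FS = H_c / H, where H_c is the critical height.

H_c = (4c/γ) · sinβ cosφ / [1 − cos(β − φ)]
    = (4·45.3/17.5) · sin78.2°·cos25.6° / [1 − cos52.6°]
    = 10.354 · 0.8828 / 0.3926 = 23.28 m
FS = H_c / H = 23.28 / 12.8 = 1.819

FS = 1.82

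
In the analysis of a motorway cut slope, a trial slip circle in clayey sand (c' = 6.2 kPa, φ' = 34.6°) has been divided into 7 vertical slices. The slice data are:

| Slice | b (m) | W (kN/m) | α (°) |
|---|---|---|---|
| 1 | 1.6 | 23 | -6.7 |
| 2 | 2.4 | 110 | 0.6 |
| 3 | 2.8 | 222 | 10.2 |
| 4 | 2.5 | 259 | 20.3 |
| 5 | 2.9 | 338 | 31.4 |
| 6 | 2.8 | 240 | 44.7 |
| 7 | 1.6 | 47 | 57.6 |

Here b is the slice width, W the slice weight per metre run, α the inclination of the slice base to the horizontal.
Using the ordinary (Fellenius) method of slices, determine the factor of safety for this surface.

FS = 1.69

Ordinary method of slices: FS = Σ[c'·Δl_i + (W_i cosα_i)·tanφ'] / Σ W_i sinα_i, with Δl_i = b_i / cosα_i.
Slice 1: Δl = 1.6/cos(-6.7°) = 1.611 m; N'_1 = 23·cos(-6.7°) = 22.8; c'Δl = 9.99; W sinα = -2.7
Slice 2: Δl = 2.4/cos0.6° = 2.400 m; N'_2 = 110·cos0.6° = 110.0; c'Δl = 14.88; W sinα = 1.2
Slice 3: Δl = 2.8/cos10.2° = 2.845 m; N'_3 = 222·cos10.2° = 218.5; c'Δl = 17.64; W sinα = 39.3
Slice 4: Δl = 2.5/cos20.3° = 2.666 m; N'_4 = 259·cos20.3° = 242.9; c'Δl = 16.53; W sinα = 89.9
Slice 5: Δl = 2.9/cos31.4° = 3.398 m; N'_5 = 338·cos31.4° = 288.5; c'Δl = 21.06; W sinα = 176.1
Slice 6: Δl = 2.8/cos44.7° = 3.939 m; N'_6 = 240·cos44.7° = 170.6; c'Δl = 24.42; W sinα = 168.8
Slice 7: Δl = 1.6/cos57.6° = 2.986 m; N'_7 = 47·cos57.6° = 25.2; c'Δl = 18.51; W sinα = 39.7
Σc'Δl = 123.0 kN/m; ΣN' = 1078.5 kN/m; ΣW sinα = 512.2 kN/m
Resisting = 123.0 + 1078.5·tan34.6° = 123.0 + 744.0 = 867.1 kN/m
FS = 867.1 / 512.2 = 1.693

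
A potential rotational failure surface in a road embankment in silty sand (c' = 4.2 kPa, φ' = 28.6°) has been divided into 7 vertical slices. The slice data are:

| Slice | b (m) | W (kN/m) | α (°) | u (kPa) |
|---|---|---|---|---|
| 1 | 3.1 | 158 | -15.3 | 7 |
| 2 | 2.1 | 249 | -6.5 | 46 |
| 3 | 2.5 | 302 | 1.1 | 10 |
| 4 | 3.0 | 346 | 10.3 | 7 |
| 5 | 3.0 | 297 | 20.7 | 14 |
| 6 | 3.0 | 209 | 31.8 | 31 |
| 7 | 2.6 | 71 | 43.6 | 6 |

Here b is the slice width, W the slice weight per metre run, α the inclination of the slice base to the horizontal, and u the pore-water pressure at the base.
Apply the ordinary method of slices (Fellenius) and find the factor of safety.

Ordinary method of slices: FS = Σ[c'·Δl_i + (W_i cosα_i − u_i·Δl_i)·tanφ'] / Σ W_i sinα_i, with Δl_i = b_i / cosα_i.
Slice 1: Δl = 3.1/cos(-15.3°) = 3.214 m; N'_1 = 158·cos(-15.3°) − 7·3.214 = 129.9; c'Δl = 13.50; W sinα = -41.7
Slice 2: Δl = 2.1/cos(-6.5°) = 2.114 m; N'_2 = 249·cos(-6.5°) − 46·2.114 = 150.2; c'Δl = 8.88; W sinα = -28.2
Slice 3: Δl = 2.5/cos1.1° = 2.500 m; N'_3 = 302·cos1.1° − 10·2.500 = 276.9; c'Δl = 10.50; W sinα = 5.8
Slice 4: Δl = 3.0/cos10.3° = 3.049 m; N'_4 = 346·cos10.3° − 7·3.049 = 319.1; c'Δl = 12.81; W sinα = 61.9
Slice 5: Δl = 3.0/cos20.7° = 3.207 m; N'_5 = 297·cos20.7° − 14·3.207 = 232.9; c'Δl = 13.47; W sinα = 105.0
Slice 6: Δl = 3.0/cos31.8° = 3.530 m; N'_6 = 209·cos31.8° − 31·3.530 = 68.2; c'Δl = 14.83; W sinα = 110.1
Slice 7: Δl = 2.6/cos43.6° = 3.590 m; N'_7 = 71·cos43.6° − 6·3.590 = 29.9; c'Δl = 15.08; W sinα = 49.0
Σc'Δl = 89.1 kN/m; ΣN' = 1207.1 kN/m; ΣW sinα = 261.9 kN/m
Resisting = 89.1 + 1207.1·tan28.6° = 89.1 + 658.1 = 747.2 kN/m
FS = 747.2 / 261.9 = 2.853

FS = 2.85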